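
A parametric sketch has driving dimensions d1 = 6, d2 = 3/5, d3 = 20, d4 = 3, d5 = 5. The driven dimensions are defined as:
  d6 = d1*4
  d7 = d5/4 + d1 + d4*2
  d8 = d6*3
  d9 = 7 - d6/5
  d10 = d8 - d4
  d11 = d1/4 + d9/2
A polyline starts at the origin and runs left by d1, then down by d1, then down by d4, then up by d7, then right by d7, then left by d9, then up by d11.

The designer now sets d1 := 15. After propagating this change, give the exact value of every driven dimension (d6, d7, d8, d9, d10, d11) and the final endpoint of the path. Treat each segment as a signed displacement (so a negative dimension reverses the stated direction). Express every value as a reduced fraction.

d6 = 60
d7 = 89/4
d8 = 180
d9 = -5
d10 = 177
d11 = 5/4
endpoint = (49/4, 11/2)

Apply edit: d1 := 15
  d6 = d1*4 = 60
  d7 = d5/4 + d1 + d4*2 = 89/4
  d8 = d6*3 = 180
  d9 = 7 - d6/5 = -5
  d10 = d8 - d4 = 177
  d11 = d1/4 + d9/2 = 5/4
Walk from origin (0, 0):
  seg 1: left by d1 = 15 → (-15, 0)
  seg 2: down by d1 = 15 → (-15, -15)
  seg 3: down by d4 = 3 → (-15, -18)
  seg 4: up by d7 = 89/4 → (-15, 17/4)
  seg 5: right by d7 = 89/4 → (29/4, 17/4)
  seg 6: left by d9 = -5 → (49/4, 17/4)
  seg 7: up by d11 = 5/4 → (49/4, 11/2)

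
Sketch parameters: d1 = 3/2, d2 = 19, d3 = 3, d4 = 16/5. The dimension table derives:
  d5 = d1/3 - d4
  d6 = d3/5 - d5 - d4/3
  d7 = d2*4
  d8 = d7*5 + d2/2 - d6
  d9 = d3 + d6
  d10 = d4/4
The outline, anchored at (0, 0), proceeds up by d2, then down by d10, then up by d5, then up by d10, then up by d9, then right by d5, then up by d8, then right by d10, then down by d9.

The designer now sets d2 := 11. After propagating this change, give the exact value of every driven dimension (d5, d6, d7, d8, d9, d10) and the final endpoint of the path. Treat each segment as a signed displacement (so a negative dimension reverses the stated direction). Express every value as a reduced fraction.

Apply edit: d2 := 11
  d5 = d1/3 - d4 = -27/10
  d6 = d3/5 - d5 - d4/3 = 67/30
  d7 = d2*4 = 44
  d8 = d7*5 + d2/2 - d6 = 3349/15
  d9 = d3 + d6 = 157/30
  d10 = d4/4 = 4/5
Walk from origin (0, 0):
  seg 1: up by d2 = 11 → (0, 11)
  seg 2: down by d10 = 4/5 → (0, 51/5)
  seg 3: up by d5 = -27/10 → (0, 15/2)
  seg 4: up by d10 = 4/5 → (0, 83/10)
  seg 5: up by d9 = 157/30 → (0, 203/15)
  seg 6: right by d5 = -27/10 → (-27/10, 203/15)
  seg 7: up by d8 = 3349/15 → (-27/10, 1184/5)
  seg 8: right by d10 = 4/5 → (-19/10, 1184/5)
  seg 9: down by d9 = 157/30 → (-19/10, 6947/30)

d5 = -27/10
d6 = 67/30
d7 = 44
d8 = 3349/15
d9 = 157/30
d10 = 4/5
endpoint = (-19/10, 6947/30)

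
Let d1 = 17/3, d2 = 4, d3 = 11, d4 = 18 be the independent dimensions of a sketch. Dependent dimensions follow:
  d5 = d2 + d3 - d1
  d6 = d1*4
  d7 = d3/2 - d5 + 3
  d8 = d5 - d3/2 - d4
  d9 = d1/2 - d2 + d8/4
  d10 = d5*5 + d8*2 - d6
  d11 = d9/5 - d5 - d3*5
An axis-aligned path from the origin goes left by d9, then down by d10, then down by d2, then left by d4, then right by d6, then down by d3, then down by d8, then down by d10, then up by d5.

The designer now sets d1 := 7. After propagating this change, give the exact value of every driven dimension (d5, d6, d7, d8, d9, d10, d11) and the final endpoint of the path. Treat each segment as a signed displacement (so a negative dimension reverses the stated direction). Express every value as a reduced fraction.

Apply edit: d1 := 7
  d5 = d2 + d3 - d1 = 8
  d6 = d1*4 = 28
  d7 = d3/2 - d5 + 3 = 1/2
  d8 = d5 - d3/2 - d4 = -31/2
  d9 = d1/2 - d2 + d8/4 = -35/8
  d10 = d5*5 + d8*2 - d6 = -19
  d11 = d9/5 - d5 - d3*5 = -511/8
Walk from origin (0, 0):
  seg 1: left by d9 = -35/8 → (35/8, 0)
  seg 2: down by d10 = -19 → (35/8, 19)
  seg 3: down by d2 = 4 → (35/8, 15)
  seg 4: left by d4 = 18 → (-109/8, 15)
  seg 5: right by d6 = 28 → (115/8, 15)
  seg 6: down by d3 = 11 → (115/8, 4)
  seg 7: down by d8 = -31/2 → (115/8, 39/2)
  seg 8: down by d10 = -19 → (115/8, 77/2)
  seg 9: up by d5 = 8 → (115/8, 93/2)

d5 = 8
d6 = 28
d7 = 1/2
d8 = -31/2
d9 = -35/8
d10 = -19
d11 = -511/8
endpoint = (115/8, 93/2)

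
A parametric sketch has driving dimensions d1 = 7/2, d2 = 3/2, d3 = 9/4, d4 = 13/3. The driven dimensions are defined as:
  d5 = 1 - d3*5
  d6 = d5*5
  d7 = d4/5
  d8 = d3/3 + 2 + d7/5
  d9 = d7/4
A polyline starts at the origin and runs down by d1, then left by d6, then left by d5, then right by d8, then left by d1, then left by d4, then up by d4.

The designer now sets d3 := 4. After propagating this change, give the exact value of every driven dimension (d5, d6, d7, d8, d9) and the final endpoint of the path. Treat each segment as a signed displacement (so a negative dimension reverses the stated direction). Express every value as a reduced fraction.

Apply edit: d3 := 4
  d5 = 1 - d3*5 = -19
  d6 = d5*5 = -95
  d7 = d4/5 = 13/15
  d8 = d3/3 + 2 + d7/5 = 263/75
  d9 = d7/4 = 13/60
Walk from origin (0, 0):
  seg 1: down by d1 = 7/2 → (0, -7/2)
  seg 2: left by d6 = -95 → (95, -7/2)
  seg 3: left by d5 = -19 → (114, -7/2)
  seg 4: right by d8 = 263/75 → (8813/75, -7/2)
  seg 5: left by d1 = 7/2 → (17101/150, -7/2)
  seg 6: left by d4 = 13/3 → (16451/150, -7/2)
  seg 7: up by d4 = 13/3 → (16451/150, 5/6)

d5 = -19
d6 = -95
d7 = 13/15
d8 = 263/75
d9 = 13/60
endpoint = (16451/150, 5/6)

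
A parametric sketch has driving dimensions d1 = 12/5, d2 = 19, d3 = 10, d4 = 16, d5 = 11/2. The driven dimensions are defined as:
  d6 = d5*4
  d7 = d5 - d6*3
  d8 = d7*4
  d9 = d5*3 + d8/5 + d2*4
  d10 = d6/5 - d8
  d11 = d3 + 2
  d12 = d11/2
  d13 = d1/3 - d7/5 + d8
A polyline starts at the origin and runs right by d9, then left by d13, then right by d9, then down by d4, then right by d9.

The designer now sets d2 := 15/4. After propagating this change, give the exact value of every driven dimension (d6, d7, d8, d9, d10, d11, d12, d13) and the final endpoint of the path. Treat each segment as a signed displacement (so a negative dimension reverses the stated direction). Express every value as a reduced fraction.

d6 = 22
d7 = -121/2
d8 = -242
d9 = -169/10
d10 = 1232/5
d11 = 12
d12 = 6
d13 = -2291/10
endpoint = (892/5, -16)

Apply edit: d2 := 15/4
  d6 = d5*4 = 22
  d7 = d5 - d6*3 = -121/2
  d8 = d7*4 = -242
  d9 = d5*3 + d8/5 + d2*4 = -169/10
  d10 = d6/5 - d8 = 1232/5
  d11 = d3 + 2 = 12
  d12 = d11/2 = 6
  d13 = d1/3 - d7/5 + d8 = -2291/10
Walk from origin (0, 0):
  seg 1: right by d9 = -169/10 → (-169/10, 0)
  seg 2: left by d13 = -2291/10 → (1061/5, 0)
  seg 3: right by d9 = -169/10 → (1953/10, 0)
  seg 4: down by d4 = 16 → (1953/10, -16)
  seg 5: right by d9 = -169/10 → (892/5, -16)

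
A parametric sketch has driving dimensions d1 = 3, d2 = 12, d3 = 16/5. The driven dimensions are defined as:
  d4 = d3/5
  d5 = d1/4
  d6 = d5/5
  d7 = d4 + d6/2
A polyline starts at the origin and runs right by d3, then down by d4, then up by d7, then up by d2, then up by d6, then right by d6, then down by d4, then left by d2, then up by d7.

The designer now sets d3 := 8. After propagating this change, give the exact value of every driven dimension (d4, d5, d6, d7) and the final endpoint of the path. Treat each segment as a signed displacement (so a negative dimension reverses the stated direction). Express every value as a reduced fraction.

Apply edit: d3 := 8
  d4 = d3/5 = 8/5
  d5 = d1/4 = 3/4
  d6 = d5/5 = 3/20
  d7 = d4 + d6/2 = 67/40
Walk from origin (0, 0):
  seg 1: right by d3 = 8 → (8, 0)
  seg 2: down by d4 = 8/5 → (8, -8/5)
  seg 3: up by d7 = 67/40 → (8, 3/40)
  seg 4: up by d2 = 12 → (8, 483/40)
  seg 5: up by d6 = 3/20 → (8, 489/40)
  seg 6: right by d6 = 3/20 → (163/20, 489/40)
  seg 7: down by d4 = 8/5 → (163/20, 85/8)
  seg 8: left by d2 = 12 → (-77/20, 85/8)
  seg 9: up by d7 = 67/40 → (-77/20, 123/10)

d4 = 8/5
d5 = 3/4
d6 = 3/20
d7 = 67/40
endpoint = (-77/20, 123/10)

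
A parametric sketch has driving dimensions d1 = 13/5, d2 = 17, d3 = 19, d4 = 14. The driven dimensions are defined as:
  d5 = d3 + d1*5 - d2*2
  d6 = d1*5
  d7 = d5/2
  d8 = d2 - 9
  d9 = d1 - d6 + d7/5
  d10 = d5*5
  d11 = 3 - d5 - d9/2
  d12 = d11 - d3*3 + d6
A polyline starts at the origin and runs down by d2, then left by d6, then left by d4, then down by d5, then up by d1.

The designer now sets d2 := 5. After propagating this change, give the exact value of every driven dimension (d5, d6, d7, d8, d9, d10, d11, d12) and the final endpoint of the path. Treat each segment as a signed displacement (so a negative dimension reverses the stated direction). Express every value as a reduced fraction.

d5 = 22
d6 = 13
d7 = 11
d8 = -4
d9 = -41/5
d10 = 110
d11 = -149/10
d12 = -589/10
endpoint = (-27, -122/5)

Apply edit: d2 := 5
  d5 = d3 + d1*5 - d2*2 = 22
  d6 = d1*5 = 13
  d7 = d5/2 = 11
  d8 = d2 - 9 = -4
  d9 = d1 - d6 + d7/5 = -41/5
  d10 = d5*5 = 110
  d11 = 3 - d5 - d9/2 = -149/10
  d12 = d11 - d3*3 + d6 = -589/10
Walk from origin (0, 0):
  seg 1: down by d2 = 5 → (0, -5)
  seg 2: left by d6 = 13 → (-13, -5)
  seg 3: left by d4 = 14 → (-27, -5)
  seg 4: down by d5 = 22 → (-27, -27)
  seg 5: up by d1 = 13/5 → (-27, -122/5)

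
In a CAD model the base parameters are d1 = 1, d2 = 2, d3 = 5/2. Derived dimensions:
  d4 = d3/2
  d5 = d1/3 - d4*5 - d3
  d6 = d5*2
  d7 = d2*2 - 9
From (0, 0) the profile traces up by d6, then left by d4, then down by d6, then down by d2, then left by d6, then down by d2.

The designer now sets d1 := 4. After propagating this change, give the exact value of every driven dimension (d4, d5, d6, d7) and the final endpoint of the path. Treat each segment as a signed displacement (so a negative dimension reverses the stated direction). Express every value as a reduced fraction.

d4 = 5/4
d5 = -89/12
d6 = -89/6
d7 = -5
endpoint = (163/12, -4)

Apply edit: d1 := 4
  d4 = d3/2 = 5/4
  d5 = d1/3 - d4*5 - d3 = -89/12
  d6 = d5*2 = -89/6
  d7 = d2*2 - 9 = -5
Walk from origin (0, 0):
  seg 1: up by d6 = -89/6 → (0, -89/6)
  seg 2: left by d4 = 5/4 → (-5/4, -89/6)
  seg 3: down by d6 = -89/6 → (-5/4, 0)
  seg 4: down by d2 = 2 → (-5/4, -2)
  seg 5: left by d6 = -89/6 → (163/12, -2)
  seg 6: down by d2 = 2 → (163/12, -4)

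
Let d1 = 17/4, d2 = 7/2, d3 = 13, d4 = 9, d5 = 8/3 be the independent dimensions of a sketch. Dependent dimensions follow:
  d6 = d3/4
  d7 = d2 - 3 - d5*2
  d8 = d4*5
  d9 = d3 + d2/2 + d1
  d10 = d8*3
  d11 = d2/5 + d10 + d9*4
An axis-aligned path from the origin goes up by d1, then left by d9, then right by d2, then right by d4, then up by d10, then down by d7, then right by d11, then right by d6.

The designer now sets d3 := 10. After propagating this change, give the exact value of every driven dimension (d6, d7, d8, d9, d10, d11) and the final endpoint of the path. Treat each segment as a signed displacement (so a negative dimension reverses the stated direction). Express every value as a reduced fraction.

Apply edit: d3 := 10
  d6 = d3/4 = 5/2
  d7 = d2 - 3 - d5*2 = -29/6
  d8 = d4*5 = 45
  d9 = d3 + d2/2 + d1 = 16
  d10 = d8*3 = 135
  d11 = d2/5 + d10 + d9*4 = 1997/10
Walk from origin (0, 0):
  seg 1: up by d1 = 17/4 → (0, 17/4)
  seg 2: left by d9 = 16 → (-16, 17/4)
  seg 3: right by d2 = 7/2 → (-25/2, 17/4)
  seg 4: right by d4 = 9 → (-7/2, 17/4)
  seg 5: up by d10 = 135 → (-7/2, 557/4)
  seg 6: down by d7 = -29/6 → (-7/2, 1729/12)
  seg 7: right by d11 = 1997/10 → (981/5, 1729/12)
  seg 8: right by d6 = 5/2 → (1987/10, 1729/12)

d6 = 5/2
d7 = -29/6
d8 = 45
d9 = 16
d10 = 135
d11 = 1997/10
endpoint = (1987/10, 1729/12)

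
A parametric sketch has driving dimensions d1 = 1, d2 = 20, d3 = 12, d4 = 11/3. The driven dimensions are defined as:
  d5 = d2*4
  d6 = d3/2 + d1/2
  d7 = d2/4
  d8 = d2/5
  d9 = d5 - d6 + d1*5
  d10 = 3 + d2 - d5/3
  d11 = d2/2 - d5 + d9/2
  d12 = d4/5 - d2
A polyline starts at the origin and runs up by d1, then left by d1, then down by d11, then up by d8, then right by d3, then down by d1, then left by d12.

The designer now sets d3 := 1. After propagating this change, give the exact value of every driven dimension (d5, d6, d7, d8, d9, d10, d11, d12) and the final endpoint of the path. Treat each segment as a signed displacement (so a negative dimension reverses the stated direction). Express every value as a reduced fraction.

d5 = 80
d6 = 1
d7 = 5
d8 = 4
d9 = 84
d10 = -11/3
d11 = -28
d12 = -289/15
endpoint = (289/15, 32)

Apply edit: d3 := 1
  d5 = d2*4 = 80
  d6 = d3/2 + d1/2 = 1
  d7 = d2/4 = 5
  d8 = d2/5 = 4
  d9 = d5 - d6 + d1*5 = 84
  d10 = 3 + d2 - d5/3 = -11/3
  d11 = d2/2 - d5 + d9/2 = -28
  d12 = d4/5 - d2 = -289/15
Walk from origin (0, 0):
  seg 1: up by d1 = 1 → (0, 1)
  seg 2: left by d1 = 1 → (-1, 1)
  seg 3: down by d11 = -28 → (-1, 29)
  seg 4: up by d8 = 4 → (-1, 33)
  seg 5: right by d3 = 1 → (0, 33)
  seg 6: down by d1 = 1 → (0, 32)
  seg 7: left by d12 = -289/15 → (289/15, 32)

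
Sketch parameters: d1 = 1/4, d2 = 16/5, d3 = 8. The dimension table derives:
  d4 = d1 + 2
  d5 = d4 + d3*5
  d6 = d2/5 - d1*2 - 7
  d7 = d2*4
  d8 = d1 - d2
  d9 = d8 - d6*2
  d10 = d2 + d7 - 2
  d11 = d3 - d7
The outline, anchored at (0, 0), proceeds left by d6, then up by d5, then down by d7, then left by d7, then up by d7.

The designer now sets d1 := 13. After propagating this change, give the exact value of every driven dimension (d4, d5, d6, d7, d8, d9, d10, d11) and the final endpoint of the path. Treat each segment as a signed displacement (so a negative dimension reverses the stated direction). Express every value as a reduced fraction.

Apply edit: d1 := 13
  d4 = d1 + 2 = 15
  d5 = d4 + d3*5 = 55
  d6 = d2/5 - d1*2 - 7 = -809/25
  d7 = d2*4 = 64/5
  d8 = d1 - d2 = 49/5
  d9 = d8 - d6*2 = 1863/25
  d10 = d2 + d7 - 2 = 14
  d11 = d3 - d7 = -24/5
Walk from origin (0, 0):
  seg 1: left by d6 = -809/25 → (809/25, 0)
  seg 2: up by d5 = 55 → (809/25, 55)
  seg 3: down by d7 = 64/5 → (809/25, 211/5)
  seg 4: left by d7 = 64/5 → (489/25, 211/5)
  seg 5: up by d7 = 64/5 → (489/25, 55)

d4 = 15
d5 = 55
d6 = -809/25
d7 = 64/5
d8 = 49/5
d9 = 1863/25
d10 = 14
d11 = -24/5
endpoint = (489/25, 55)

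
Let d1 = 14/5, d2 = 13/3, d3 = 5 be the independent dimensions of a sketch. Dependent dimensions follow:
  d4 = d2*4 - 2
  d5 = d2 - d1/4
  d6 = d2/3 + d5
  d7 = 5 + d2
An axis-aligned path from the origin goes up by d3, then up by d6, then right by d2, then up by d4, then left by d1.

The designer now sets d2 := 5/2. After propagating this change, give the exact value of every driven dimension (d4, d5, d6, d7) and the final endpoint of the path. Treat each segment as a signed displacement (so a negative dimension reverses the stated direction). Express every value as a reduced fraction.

Apply edit: d2 := 5/2
  d4 = d2*4 - 2 = 8
  d5 = d2 - d1/4 = 9/5
  d6 = d2/3 + d5 = 79/30
  d7 = 5 + d2 = 15/2
Walk from origin (0, 0):
  seg 1: up by d3 = 5 → (0, 5)
  seg 2: up by d6 = 79/30 → (0, 229/30)
  seg 3: right by d2 = 5/2 → (5/2, 229/30)
  seg 4: up by d4 = 8 → (5/2, 469/30)
  seg 5: left by d1 = 14/5 → (-3/10, 469/30)

d4 = 8
d5 = 9/5
d6 = 79/30
d7 = 15/2
endpoint = (-3/10, 469/30)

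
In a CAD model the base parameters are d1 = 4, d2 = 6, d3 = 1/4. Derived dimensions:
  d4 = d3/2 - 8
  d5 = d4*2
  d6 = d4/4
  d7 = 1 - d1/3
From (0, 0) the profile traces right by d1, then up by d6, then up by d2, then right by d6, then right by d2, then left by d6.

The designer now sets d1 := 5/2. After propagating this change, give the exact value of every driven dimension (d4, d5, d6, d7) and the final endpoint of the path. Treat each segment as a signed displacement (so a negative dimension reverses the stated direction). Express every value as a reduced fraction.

d4 = -63/8
d5 = -63/4
d6 = -63/32
d7 = 1/6
endpoint = (17/2, 129/32)

Apply edit: d1 := 5/2
  d4 = d3/2 - 8 = -63/8
  d5 = d4*2 = -63/4
  d6 = d4/4 = -63/32
  d7 = 1 - d1/3 = 1/6
Walk from origin (0, 0):
  seg 1: right by d1 = 5/2 → (5/2, 0)
  seg 2: up by d6 = -63/32 → (5/2, -63/32)
  seg 3: up by d2 = 6 → (5/2, 129/32)
  seg 4: right by d6 = -63/32 → (17/32, 129/32)
  seg 5: right by d2 = 6 → (209/32, 129/32)
  seg 6: left by d6 = -63/32 → (17/2, 129/32)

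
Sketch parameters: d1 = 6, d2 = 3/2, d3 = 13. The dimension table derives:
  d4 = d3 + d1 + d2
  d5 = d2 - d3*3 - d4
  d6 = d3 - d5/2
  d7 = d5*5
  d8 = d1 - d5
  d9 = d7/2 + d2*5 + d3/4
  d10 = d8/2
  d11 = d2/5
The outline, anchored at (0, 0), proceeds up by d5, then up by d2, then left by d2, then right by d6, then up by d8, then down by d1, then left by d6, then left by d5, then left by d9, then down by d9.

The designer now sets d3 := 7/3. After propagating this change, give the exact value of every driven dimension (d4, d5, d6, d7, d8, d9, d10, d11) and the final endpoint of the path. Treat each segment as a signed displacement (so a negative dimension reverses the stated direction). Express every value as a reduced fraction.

Apply edit: d3 := 7/3
  d4 = d3 + d1 + d2 = 59/6
  d5 = d2 - d3*3 - d4 = -46/3
  d6 = d3 - d5/2 = 10
  d7 = d5*5 = -230/3
  d8 = d1 - d5 = 64/3
  d9 = d7/2 + d2*5 + d3/4 = -121/4
  d10 = d8/2 = 32/3
  d11 = d2/5 = 3/10
Walk from origin (0, 0):
  seg 1: up by d5 = -46/3 → (0, -46/3)
  seg 2: up by d2 = 3/2 → (0, -83/6)
  seg 3: left by d2 = 3/2 → (-3/2, -83/6)
  seg 4: right by d6 = 10 → (17/2, -83/6)
  seg 5: up by d8 = 64/3 → (17/2, 15/2)
  seg 6: down by d1 = 6 → (17/2, 3/2)
  seg 7: left by d6 = 10 → (-3/2, 3/2)
  seg 8: left by d5 = -46/3 → (83/6, 3/2)
  seg 9: left by d9 = -121/4 → (529/12, 3/2)
  seg 10: down by d9 = -121/4 → (529/12, 127/4)

d4 = 59/6
d5 = -46/3
d6 = 10
d7 = -230/3
d8 = 64/3
d9 = -121/4
d10 = 32/3
d11 = 3/10
endpoint = (529/12, 127/4)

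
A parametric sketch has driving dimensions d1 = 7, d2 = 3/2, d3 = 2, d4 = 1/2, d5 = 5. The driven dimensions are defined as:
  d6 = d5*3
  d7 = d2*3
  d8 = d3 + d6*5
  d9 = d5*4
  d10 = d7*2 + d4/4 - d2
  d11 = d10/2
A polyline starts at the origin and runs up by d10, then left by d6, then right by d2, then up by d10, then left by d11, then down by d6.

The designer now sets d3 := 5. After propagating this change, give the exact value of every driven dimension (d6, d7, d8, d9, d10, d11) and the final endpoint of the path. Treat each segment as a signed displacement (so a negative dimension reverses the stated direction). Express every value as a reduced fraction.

d6 = 15
d7 = 9/2
d8 = 80
d9 = 20
d10 = 61/8
d11 = 61/16
endpoint = (-277/16, 1/4)

Apply edit: d3 := 5
  d6 = d5*3 = 15
  d7 = d2*3 = 9/2
  d8 = d3 + d6*5 = 80
  d9 = d5*4 = 20
  d10 = d7*2 + d4/4 - d2 = 61/8
  d11 = d10/2 = 61/16
Walk from origin (0, 0):
  seg 1: up by d10 = 61/8 → (0, 61/8)
  seg 2: left by d6 = 15 → (-15, 61/8)
  seg 3: right by d2 = 3/2 → (-27/2, 61/8)
  seg 4: up by d10 = 61/8 → (-27/2, 61/4)
  seg 5: left by d11 = 61/16 → (-277/16, 61/4)
  seg 6: down by d6 = 15 → (-277/16, 1/4)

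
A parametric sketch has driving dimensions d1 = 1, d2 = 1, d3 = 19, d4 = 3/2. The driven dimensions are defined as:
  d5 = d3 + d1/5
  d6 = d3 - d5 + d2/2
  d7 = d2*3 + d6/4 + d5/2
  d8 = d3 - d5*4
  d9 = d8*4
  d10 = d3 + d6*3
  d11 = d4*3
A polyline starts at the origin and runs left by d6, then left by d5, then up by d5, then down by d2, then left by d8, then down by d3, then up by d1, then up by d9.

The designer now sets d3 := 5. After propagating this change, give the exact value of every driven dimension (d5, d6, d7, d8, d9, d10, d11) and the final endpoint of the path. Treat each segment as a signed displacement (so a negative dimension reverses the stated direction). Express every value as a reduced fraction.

Apply edit: d3 := 5
  d5 = d3 + d1/5 = 26/5
  d6 = d3 - d5 + d2/2 = 3/10
  d7 = d2*3 + d6/4 + d5/2 = 227/40
  d8 = d3 - d5*4 = -79/5
  d9 = d8*4 = -316/5
  d10 = d3 + d6*3 = 59/10
  d11 = d4*3 = 9/2
Walk from origin (0, 0):
  seg 1: left by d6 = 3/10 → (-3/10, 0)
  seg 2: left by d5 = 26/5 → (-11/2, 0)
  seg 3: up by d5 = 26/5 → (-11/2, 26/5)
  seg 4: down by d2 = 1 → (-11/2, 21/5)
  seg 5: left by d8 = -79/5 → (103/10, 21/5)
  seg 6: down by d3 = 5 → (103/10, -4/5)
  seg 7: up by d1 = 1 → (103/10, 1/5)
  seg 8: up by d9 = -316/5 → (103/10, -63)

d5 = 26/5
d6 = 3/10
d7 = 227/40
d8 = -79/5
d9 = -316/5
d10 = 59/10
d11 = 9/2
endpoint = (103/10, -63)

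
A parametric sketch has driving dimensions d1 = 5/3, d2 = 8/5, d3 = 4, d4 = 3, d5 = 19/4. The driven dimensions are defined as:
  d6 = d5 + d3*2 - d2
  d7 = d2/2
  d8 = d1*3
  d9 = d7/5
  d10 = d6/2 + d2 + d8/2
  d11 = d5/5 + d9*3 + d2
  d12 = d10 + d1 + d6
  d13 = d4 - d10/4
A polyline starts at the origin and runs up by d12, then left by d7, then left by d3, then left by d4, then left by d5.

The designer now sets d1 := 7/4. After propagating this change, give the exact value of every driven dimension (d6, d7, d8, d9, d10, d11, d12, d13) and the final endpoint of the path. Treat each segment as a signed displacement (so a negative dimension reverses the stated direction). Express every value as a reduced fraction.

d6 = 223/20
d7 = 4/5
d8 = 21/4
d9 = 4/25
d10 = 49/5
d11 = 303/100
d12 = 227/10
d13 = 11/20
endpoint = (-251/20, 227/10)

Apply edit: d1 := 7/4
  d6 = d5 + d3*2 - d2 = 223/20
  d7 = d2/2 = 4/5
  d8 = d1*3 = 21/4
  d9 = d7/5 = 4/25
  d10 = d6/2 + d2 + d8/2 = 49/5
  d11 = d5/5 + d9*3 + d2 = 303/100
  d12 = d10 + d1 + d6 = 227/10
  d13 = d4 - d10/4 = 11/20
Walk from origin (0, 0):
  seg 1: up by d12 = 227/10 → (0, 227/10)
  seg 2: left by d7 = 4/5 → (-4/5, 227/10)
  seg 3: left by d3 = 4 → (-24/5, 227/10)
  seg 4: left by d4 = 3 → (-39/5, 227/10)
  seg 5: left by d5 = 19/4 → (-251/20, 227/10)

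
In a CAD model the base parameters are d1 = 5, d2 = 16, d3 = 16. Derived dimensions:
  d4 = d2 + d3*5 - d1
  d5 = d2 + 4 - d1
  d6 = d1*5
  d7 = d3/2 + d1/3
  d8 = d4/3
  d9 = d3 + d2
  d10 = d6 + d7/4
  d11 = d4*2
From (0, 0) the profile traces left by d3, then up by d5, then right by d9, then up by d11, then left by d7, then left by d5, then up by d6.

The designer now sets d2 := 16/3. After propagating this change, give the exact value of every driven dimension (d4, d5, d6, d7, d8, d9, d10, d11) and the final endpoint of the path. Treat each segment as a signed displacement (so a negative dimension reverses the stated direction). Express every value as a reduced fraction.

d4 = 241/3
d5 = 13/3
d6 = 25
d7 = 29/3
d8 = 241/9
d9 = 64/3
d10 = 329/12
d11 = 482/3
endpoint = (-26/3, 190)

Apply edit: d2 := 16/3
  d4 = d2 + d3*5 - d1 = 241/3
  d5 = d2 + 4 - d1 = 13/3
  d6 = d1*5 = 25
  d7 = d3/2 + d1/3 = 29/3
  d8 = d4/3 = 241/9
  d9 = d3 + d2 = 64/3
  d10 = d6 + d7/4 = 329/12
  d11 = d4*2 = 482/3
Walk from origin (0, 0):
  seg 1: left by d3 = 16 → (-16, 0)
  seg 2: up by d5 = 13/3 → (-16, 13/3)
  seg 3: right by d9 = 64/3 → (16/3, 13/3)
  seg 4: up by d11 = 482/3 → (16/3, 165)
  seg 5: left by d7 = 29/3 → (-13/3, 165)
  seg 6: left by d5 = 13/3 → (-26/3, 165)
  seg 7: up by d6 = 25 → (-26/3, 190)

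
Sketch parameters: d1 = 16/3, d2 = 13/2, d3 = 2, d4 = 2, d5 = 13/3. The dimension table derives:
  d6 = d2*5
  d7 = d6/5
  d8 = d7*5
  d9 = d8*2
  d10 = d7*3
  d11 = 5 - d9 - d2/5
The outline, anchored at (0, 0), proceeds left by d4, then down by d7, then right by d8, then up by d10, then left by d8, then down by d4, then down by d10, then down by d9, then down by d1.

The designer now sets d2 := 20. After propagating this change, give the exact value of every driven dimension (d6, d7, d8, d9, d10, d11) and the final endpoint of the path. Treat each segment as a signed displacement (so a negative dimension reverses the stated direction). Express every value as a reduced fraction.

Apply edit: d2 := 20
  d6 = d2*5 = 100
  d7 = d6/5 = 20
  d8 = d7*5 = 100
  d9 = d8*2 = 200
  d10 = d7*3 = 60
  d11 = 5 - d9 - d2/5 = -199
Walk from origin (0, 0):
  seg 1: left by d4 = 2 → (-2, 0)
  seg 2: down by d7 = 20 → (-2, -20)
  seg 3: right by d8 = 100 → (98, -20)
  seg 4: up by d10 = 60 → (98, 40)
  seg 5: left by d8 = 100 → (-2, 40)
  seg 6: down by d4 = 2 → (-2, 38)
  seg 7: down by d10 = 60 → (-2, -22)
  seg 8: down by d9 = 200 → (-2, -222)
  seg 9: down by d1 = 16/3 → (-2, -682/3)

d6 = 100
d7 = 20
d8 = 100
d9 = 200
d10 = 60
d11 = -199
endpoint = (-2, -682/3)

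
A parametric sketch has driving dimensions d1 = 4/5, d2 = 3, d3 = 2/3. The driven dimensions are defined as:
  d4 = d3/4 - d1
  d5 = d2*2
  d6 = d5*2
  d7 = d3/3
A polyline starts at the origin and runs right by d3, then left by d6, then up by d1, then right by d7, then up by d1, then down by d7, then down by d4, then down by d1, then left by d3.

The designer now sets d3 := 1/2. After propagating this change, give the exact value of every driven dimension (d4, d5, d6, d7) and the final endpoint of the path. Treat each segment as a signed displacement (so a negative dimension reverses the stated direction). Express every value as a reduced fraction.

Apply edit: d3 := 1/2
  d4 = d3/4 - d1 = -27/40
  d5 = d2*2 = 6
  d6 = d5*2 = 12
  d7 = d3/3 = 1/6
Walk from origin (0, 0):
  seg 1: right by d3 = 1/2 → (1/2, 0)
  seg 2: left by d6 = 12 → (-23/2, 0)
  seg 3: up by d1 = 4/5 → (-23/2, 4/5)
  seg 4: right by d7 = 1/6 → (-34/3, 4/5)
  seg 5: up by d1 = 4/5 → (-34/3, 8/5)
  seg 6: down by d7 = 1/6 → (-34/3, 43/30)
  seg 7: down by d4 = -27/40 → (-34/3, 253/120)
  seg 8: down by d1 = 4/5 → (-34/3, 157/120)
  seg 9: left by d3 = 1/2 → (-71/6, 157/120)

d4 = -27/40
d5 = 6
d6 = 12
d7 = 1/6
endpoint = (-71/6, 157/120)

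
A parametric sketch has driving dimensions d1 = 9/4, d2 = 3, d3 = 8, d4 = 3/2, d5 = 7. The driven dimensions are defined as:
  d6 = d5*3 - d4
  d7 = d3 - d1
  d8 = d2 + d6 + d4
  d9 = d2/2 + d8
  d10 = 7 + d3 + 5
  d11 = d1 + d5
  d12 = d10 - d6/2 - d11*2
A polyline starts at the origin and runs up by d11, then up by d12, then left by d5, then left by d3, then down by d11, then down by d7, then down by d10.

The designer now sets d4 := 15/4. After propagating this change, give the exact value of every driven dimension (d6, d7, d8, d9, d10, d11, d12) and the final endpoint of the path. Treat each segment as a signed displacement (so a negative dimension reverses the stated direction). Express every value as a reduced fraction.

d6 = 69/4
d7 = 23/4
d8 = 24
d9 = 51/2
d10 = 20
d11 = 37/4
d12 = -57/8
endpoint = (-15, -263/8)

Apply edit: d4 := 15/4
  d6 = d5*3 - d4 = 69/4
  d7 = d3 - d1 = 23/4
  d8 = d2 + d6 + d4 = 24
  d9 = d2/2 + d8 = 51/2
  d10 = 7 + d3 + 5 = 20
  d11 = d1 + d5 = 37/4
  d12 = d10 - d6/2 - d11*2 = -57/8
Walk from origin (0, 0):
  seg 1: up by d11 = 37/4 → (0, 37/4)
  seg 2: up by d12 = -57/8 → (0, 17/8)
  seg 3: left by d5 = 7 → (-7, 17/8)
  seg 4: left by d3 = 8 → (-15, 17/8)
  seg 5: down by d11 = 37/4 → (-15, -57/8)
  seg 6: down by d7 = 23/4 → (-15, -103/8)
  seg 7: down by d10 = 20 → (-15, -263/8)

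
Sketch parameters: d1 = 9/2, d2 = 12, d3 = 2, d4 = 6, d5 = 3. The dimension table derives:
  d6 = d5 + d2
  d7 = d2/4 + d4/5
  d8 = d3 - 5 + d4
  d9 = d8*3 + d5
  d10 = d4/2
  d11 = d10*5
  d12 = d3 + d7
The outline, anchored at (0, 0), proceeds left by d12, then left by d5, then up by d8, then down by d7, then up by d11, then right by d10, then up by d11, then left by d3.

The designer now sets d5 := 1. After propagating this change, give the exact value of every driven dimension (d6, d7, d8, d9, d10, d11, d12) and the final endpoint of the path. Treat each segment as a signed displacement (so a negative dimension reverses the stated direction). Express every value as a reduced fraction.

Apply edit: d5 := 1
  d6 = d5 + d2 = 13
  d7 = d2/4 + d4/5 = 21/5
  d8 = d3 - 5 + d4 = 3
  d9 = d8*3 + d5 = 10
  d10 = d4/2 = 3
  d11 = d10*5 = 15
  d12 = d3 + d7 = 31/5
Walk from origin (0, 0):
  seg 1: left by d12 = 31/5 → (-31/5, 0)
  seg 2: left by d5 = 1 → (-36/5, 0)
  seg 3: up by d8 = 3 → (-36/5, 3)
  seg 4: down by d7 = 21/5 → (-36/5, -6/5)
  seg 5: up by d11 = 15 → (-36/5, 69/5)
  seg 6: right by d10 = 3 → (-21/5, 69/5)
  seg 7: up by d11 = 15 → (-21/5, 144/5)
  seg 8: left by d3 = 2 → (-31/5, 144/5)

d6 = 13
d7 = 21/5
d8 = 3
d9 = 10
d10 = 3
d11 = 15
d12 = 31/5
endpoint = (-31/5, 144/5)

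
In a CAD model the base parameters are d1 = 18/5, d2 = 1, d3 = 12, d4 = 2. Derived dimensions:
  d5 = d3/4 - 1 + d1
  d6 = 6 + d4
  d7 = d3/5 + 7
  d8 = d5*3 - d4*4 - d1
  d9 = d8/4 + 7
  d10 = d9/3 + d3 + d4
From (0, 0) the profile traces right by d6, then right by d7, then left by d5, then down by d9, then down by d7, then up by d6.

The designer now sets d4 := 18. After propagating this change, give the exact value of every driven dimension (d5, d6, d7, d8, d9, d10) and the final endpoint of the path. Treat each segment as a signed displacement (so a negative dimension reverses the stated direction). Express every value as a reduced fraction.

Apply edit: d4 := 18
  d5 = d3/4 - 1 + d1 = 28/5
  d6 = 6 + d4 = 24
  d7 = d3/5 + 7 = 47/5
  d8 = d5*3 - d4*4 - d1 = -294/5
  d9 = d8/4 + 7 = -77/10
  d10 = d9/3 + d3 + d4 = 823/30
Walk from origin (0, 0):
  seg 1: right by d6 = 24 → (24, 0)
  seg 2: right by d7 = 47/5 → (167/5, 0)
  seg 3: left by d5 = 28/5 → (139/5, 0)
  seg 4: down by d9 = -77/10 → (139/5, 77/10)
  seg 5: down by d7 = 47/5 → (139/5, -17/10)
  seg 6: up by d6 = 24 → (139/5, 223/10)

d5 = 28/5
d6 = 24
d7 = 47/5
d8 = -294/5
d9 = -77/10
d10 = 823/30
endpoint = (139/5, 223/10)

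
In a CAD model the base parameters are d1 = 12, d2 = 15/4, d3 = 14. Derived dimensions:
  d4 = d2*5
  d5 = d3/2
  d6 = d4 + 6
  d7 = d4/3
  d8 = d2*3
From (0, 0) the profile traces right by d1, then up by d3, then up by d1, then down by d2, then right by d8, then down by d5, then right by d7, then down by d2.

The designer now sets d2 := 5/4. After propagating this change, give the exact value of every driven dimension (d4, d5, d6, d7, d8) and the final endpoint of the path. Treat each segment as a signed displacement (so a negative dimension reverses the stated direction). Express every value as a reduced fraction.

Apply edit: d2 := 5/4
  d4 = d2*5 = 25/4
  d5 = d3/2 = 7
  d6 = d4 + 6 = 49/4
  d7 = d4/3 = 25/12
  d8 = d2*3 = 15/4
Walk from origin (0, 0):
  seg 1: right by d1 = 12 → (12, 0)
  seg 2: up by d3 = 14 → (12, 14)
  seg 3: up by d1 = 12 → (12, 26)
  seg 4: down by d2 = 5/4 → (12, 99/4)
  seg 5: right by d8 = 15/4 → (63/4, 99/4)
  seg 6: down by d5 = 7 → (63/4, 71/4)
  seg 7: right by d7 = 25/12 → (107/6, 71/4)
  seg 8: down by d2 = 5/4 → (107/6, 33/2)

d4 = 25/4
d5 = 7
d6 = 49/4
d7 = 25/12
d8 = 15/4
endpoint = (107/6, 33/2)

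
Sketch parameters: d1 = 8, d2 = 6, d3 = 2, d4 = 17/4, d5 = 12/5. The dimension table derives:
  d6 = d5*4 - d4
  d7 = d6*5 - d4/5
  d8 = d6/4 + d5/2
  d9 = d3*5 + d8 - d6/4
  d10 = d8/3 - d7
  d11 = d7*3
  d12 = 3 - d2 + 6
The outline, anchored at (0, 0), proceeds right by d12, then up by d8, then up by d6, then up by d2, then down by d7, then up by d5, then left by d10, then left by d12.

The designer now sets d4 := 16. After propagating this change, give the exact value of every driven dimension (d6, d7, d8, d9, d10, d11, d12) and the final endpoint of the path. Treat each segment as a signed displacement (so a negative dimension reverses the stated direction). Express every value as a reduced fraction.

d6 = -32/5
d7 = -176/5
d8 = -2/5
d9 = 56/5
d10 = 526/15
d11 = -528/5
d12 = 3
endpoint = (-526/15, 184/5)

Apply edit: d4 := 16
  d6 = d5*4 - d4 = -32/5
  d7 = d6*5 - d4/5 = -176/5
  d8 = d6/4 + d5/2 = -2/5
  d9 = d3*5 + d8 - d6/4 = 56/5
  d10 = d8/3 - d7 = 526/15
  d11 = d7*3 = -528/5
  d12 = 3 - d2 + 6 = 3
Walk from origin (0, 0):
  seg 1: right by d12 = 3 → (3, 0)
  seg 2: up by d8 = -2/5 → (3, -2/5)
  seg 3: up by d6 = -32/5 → (3, -34/5)
  seg 4: up by d2 = 6 → (3, -4/5)
  seg 5: down by d7 = -176/5 → (3, 172/5)
  seg 6: up by d5 = 12/5 → (3, 184/5)
  seg 7: left by d10 = 526/15 → (-481/15, 184/5)
  seg 8: left by d12 = 3 → (-526/15, 184/5)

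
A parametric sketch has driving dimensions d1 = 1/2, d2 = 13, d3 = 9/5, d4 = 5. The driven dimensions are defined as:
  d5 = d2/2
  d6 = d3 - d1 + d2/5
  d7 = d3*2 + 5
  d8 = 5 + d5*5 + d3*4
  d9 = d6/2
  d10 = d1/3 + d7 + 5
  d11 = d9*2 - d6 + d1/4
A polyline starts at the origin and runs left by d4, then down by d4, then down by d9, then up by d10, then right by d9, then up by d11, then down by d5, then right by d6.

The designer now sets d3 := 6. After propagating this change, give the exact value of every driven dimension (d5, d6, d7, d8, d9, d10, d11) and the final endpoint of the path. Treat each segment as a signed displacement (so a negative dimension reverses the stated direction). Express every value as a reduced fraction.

Apply edit: d3 := 6
  d5 = d2/2 = 13/2
  d6 = d3 - d1 + d2/5 = 81/10
  d7 = d3*2 + 5 = 17
  d8 = 5 + d5*5 + d3*4 = 123/2
  d9 = d6/2 = 81/20
  d10 = d1/3 + d7 + 5 = 133/6
  d11 = d9*2 - d6 + d1/4 = 1/8
Walk from origin (0, 0):
  seg 1: left by d4 = 5 → (-5, 0)
  seg 2: down by d4 = 5 → (-5, -5)
  seg 3: down by d9 = 81/20 → (-5, -181/20)
  seg 4: up by d10 = 133/6 → (-5, 787/60)
  seg 5: right by d9 = 81/20 → (-19/20, 787/60)
  seg 6: up by d11 = 1/8 → (-19/20, 1589/120)
  seg 7: down by d5 = 13/2 → (-19/20, 809/120)
  seg 8: right by d6 = 81/10 → (143/20, 809/120)

d5 = 13/2
d6 = 81/10
d7 = 17
d8 = 123/2
d9 = 81/20
d10 = 133/6
d11 = 1/8
endpoint = (143/20, 809/120)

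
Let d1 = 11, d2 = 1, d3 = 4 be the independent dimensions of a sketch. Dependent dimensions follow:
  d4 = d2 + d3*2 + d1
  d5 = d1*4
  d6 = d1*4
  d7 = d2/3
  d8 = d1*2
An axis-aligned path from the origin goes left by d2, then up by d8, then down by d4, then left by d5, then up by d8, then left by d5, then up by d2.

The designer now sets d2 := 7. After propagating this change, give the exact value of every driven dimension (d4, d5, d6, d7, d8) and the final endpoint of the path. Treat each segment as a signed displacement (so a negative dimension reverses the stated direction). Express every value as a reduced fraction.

d4 = 26
d5 = 44
d6 = 44
d7 = 7/3
d8 = 22
endpoint = (-95, 25)

Apply edit: d2 := 7
  d4 = d2 + d3*2 + d1 = 26
  d5 = d1*4 = 44
  d6 = d1*4 = 44
  d7 = d2/3 = 7/3
  d8 = d1*2 = 22
Walk from origin (0, 0):
  seg 1: left by d2 = 7 → (-7, 0)
  seg 2: up by d8 = 22 → (-7, 22)
  seg 3: down by d4 = 26 → (-7, -4)
  seg 4: left by d5 = 44 → (-51, -4)
  seg 5: up by d8 = 22 → (-51, 18)
  seg 6: left by d5 = 44 → (-95, 18)
  seg 7: up by d2 = 7 → (-95, 25)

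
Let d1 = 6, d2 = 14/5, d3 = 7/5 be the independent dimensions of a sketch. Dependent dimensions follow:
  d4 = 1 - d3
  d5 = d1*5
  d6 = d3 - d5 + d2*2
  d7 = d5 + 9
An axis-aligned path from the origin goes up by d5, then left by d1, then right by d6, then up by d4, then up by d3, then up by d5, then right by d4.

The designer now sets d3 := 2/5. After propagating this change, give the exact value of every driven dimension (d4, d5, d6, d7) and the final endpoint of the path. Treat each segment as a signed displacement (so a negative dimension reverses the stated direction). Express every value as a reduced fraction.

d4 = 3/5
d5 = 30
d6 = -24
d7 = 39
endpoint = (-147/5, 61)

Apply edit: d3 := 2/5
  d4 = 1 - d3 = 3/5
  d5 = d1*5 = 30
  d6 = d3 - d5 + d2*2 = -24
  d7 = d5 + 9 = 39
Walk from origin (0, 0):
  seg 1: up by d5 = 30 → (0, 30)
  seg 2: left by d1 = 6 → (-6, 30)
  seg 3: right by d6 = -24 → (-30, 30)
  seg 4: up by d4 = 3/5 → (-30, 153/5)
  seg 5: up by d3 = 2/5 → (-30, 31)
  seg 6: up by d5 = 30 → (-30, 61)
  seg 7: right by d4 = 3/5 → (-147/5, 61)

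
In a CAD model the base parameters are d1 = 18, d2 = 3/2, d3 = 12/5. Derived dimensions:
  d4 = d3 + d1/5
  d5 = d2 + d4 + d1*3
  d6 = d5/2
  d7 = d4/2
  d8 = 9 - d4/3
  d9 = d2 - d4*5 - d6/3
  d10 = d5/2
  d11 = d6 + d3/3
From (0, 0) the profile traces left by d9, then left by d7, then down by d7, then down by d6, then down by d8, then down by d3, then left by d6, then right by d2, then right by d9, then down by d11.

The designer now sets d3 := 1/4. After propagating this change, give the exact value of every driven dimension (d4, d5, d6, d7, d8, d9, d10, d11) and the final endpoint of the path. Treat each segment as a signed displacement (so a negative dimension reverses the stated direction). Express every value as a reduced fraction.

d4 = 77/20
d5 = 1187/20
d6 = 1187/40
d7 = 77/40
d8 = 463/60
d9 = -3317/120
d10 = 1187/40
d11 = 3571/120
endpoint = (-301/10, -2773/40)

Apply edit: d3 := 1/4
  d4 = d3 + d1/5 = 77/20
  d5 = d2 + d4 + d1*3 = 1187/20
  d6 = d5/2 = 1187/40
  d7 = d4/2 = 77/40
  d8 = 9 - d4/3 = 463/60
  d9 = d2 - d4*5 - d6/3 = -3317/120
  d10 = d5/2 = 1187/40
  d11 = d6 + d3/3 = 3571/120
Walk from origin (0, 0):
  seg 1: left by d9 = -3317/120 → (3317/120, 0)
  seg 2: left by d7 = 77/40 → (1543/60, 0)
  seg 3: down by d7 = 77/40 → (1543/60, -77/40)
  seg 4: down by d6 = 1187/40 → (1543/60, -158/5)
  seg 5: down by d8 = 463/60 → (1543/60, -2359/60)
  seg 6: down by d3 = 1/4 → (1543/60, -1187/30)
  seg 7: left by d6 = 1187/40 → (-95/24, -1187/30)
  seg 8: right by d2 = 3/2 → (-59/24, -1187/30)
  seg 9: right by d9 = -3317/120 → (-301/10, -1187/30)
  seg 10: down by d11 = 3571/120 → (-301/10, -2773/40)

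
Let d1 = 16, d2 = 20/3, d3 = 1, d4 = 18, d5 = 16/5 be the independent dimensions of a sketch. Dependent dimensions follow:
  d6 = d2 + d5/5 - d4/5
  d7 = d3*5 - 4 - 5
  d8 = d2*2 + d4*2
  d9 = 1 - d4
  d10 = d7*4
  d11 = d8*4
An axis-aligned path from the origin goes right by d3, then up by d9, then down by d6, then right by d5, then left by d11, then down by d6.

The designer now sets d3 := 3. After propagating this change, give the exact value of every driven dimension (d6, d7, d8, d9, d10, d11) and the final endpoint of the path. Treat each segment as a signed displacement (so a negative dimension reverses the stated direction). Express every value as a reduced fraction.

Apply edit: d3 := 3
  d6 = d2 + d5/5 - d4/5 = 278/75
  d7 = d3*5 - 4 - 5 = 6
  d8 = d2*2 + d4*2 = 148/3
  d9 = 1 - d4 = -17
  d10 = d7*4 = 24
  d11 = d8*4 = 592/3
Walk from origin (0, 0):
  seg 1: right by d3 = 3 → (3, 0)
  seg 2: up by d9 = -17 → (3, -17)
  seg 3: down by d6 = 278/75 → (3, -1553/75)
  seg 4: right by d5 = 16/5 → (31/5, -1553/75)
  seg 5: left by d11 = 592/3 → (-2867/15, -1553/75)
  seg 6: down by d6 = 278/75 → (-2867/15, -1831/75)

d6 = 278/75
d7 = 6
d8 = 148/3
d9 = -17
d10 = 24
d11 = 592/3
endpoint = (-2867/15, -1831/75)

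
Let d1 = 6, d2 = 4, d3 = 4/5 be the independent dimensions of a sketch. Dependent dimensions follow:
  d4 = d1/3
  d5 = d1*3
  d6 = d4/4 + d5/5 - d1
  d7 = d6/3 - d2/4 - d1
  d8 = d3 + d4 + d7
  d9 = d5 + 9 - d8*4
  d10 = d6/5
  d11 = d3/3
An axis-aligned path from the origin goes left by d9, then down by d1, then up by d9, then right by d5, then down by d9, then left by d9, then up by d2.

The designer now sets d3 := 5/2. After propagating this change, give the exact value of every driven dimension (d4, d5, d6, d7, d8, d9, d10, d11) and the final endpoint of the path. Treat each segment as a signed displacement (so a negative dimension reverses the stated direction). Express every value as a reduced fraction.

d4 = 2
d5 = 18
d6 = -19/10
d7 = -229/30
d8 = -47/15
d9 = 593/15
d10 = -19/50
d11 = 5/6
endpoint = (-916/15, -2)

Apply edit: d3 := 5/2
  d4 = d1/3 = 2
  d5 = d1*3 = 18
  d6 = d4/4 + d5/5 - d1 = -19/10
  d7 = d6/3 - d2/4 - d1 = -229/30
  d8 = d3 + d4 + d7 = -47/15
  d9 = d5 + 9 - d8*4 = 593/15
  d10 = d6/5 = -19/50
  d11 = d3/3 = 5/6
Walk from origin (0, 0):
  seg 1: left by d9 = 593/15 → (-593/15, 0)
  seg 2: down by d1 = 6 → (-593/15, -6)
  seg 3: up by d9 = 593/15 → (-593/15, 503/15)
  seg 4: right by d5 = 18 → (-323/15, 503/15)
  seg 5: down by d9 = 593/15 → (-323/15, -6)
  seg 6: left by d9 = 593/15 → (-916/15, -6)
  seg 7: up by d2 = 4 → (-916/15, -2)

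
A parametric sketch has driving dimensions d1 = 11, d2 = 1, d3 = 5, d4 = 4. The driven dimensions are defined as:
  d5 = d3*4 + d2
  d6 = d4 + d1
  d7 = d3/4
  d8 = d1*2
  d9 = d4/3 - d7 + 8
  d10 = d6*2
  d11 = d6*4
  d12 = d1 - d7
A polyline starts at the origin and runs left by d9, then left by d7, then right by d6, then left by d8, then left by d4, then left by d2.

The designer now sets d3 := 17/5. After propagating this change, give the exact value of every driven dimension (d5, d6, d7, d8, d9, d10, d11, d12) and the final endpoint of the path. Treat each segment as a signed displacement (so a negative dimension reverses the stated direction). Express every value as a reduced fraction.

d5 = 73/5
d6 = 15
d7 = 17/20
d8 = 22
d9 = 509/60
d10 = 30
d11 = 60
d12 = 203/20
endpoint = (-64/3, 0)

Apply edit: d3 := 17/5
  d5 = d3*4 + d2 = 73/5
  d6 = d4 + d1 = 15
  d7 = d3/4 = 17/20
  d8 = d1*2 = 22
  d9 = d4/3 - d7 + 8 = 509/60
  d10 = d6*2 = 30
  d11 = d6*4 = 60
  d12 = d1 - d7 = 203/20
Walk from origin (0, 0):
  seg 1: left by d9 = 509/60 → (-509/60, 0)
  seg 2: left by d7 = 17/20 → (-28/3, 0)
  seg 3: right by d6 = 15 → (17/3, 0)
  seg 4: left by d8 = 22 → (-49/3, 0)
  seg 5: left by d4 = 4 → (-61/3, 0)
  seg 6: left by d2 = 1 → (-64/3, 0)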